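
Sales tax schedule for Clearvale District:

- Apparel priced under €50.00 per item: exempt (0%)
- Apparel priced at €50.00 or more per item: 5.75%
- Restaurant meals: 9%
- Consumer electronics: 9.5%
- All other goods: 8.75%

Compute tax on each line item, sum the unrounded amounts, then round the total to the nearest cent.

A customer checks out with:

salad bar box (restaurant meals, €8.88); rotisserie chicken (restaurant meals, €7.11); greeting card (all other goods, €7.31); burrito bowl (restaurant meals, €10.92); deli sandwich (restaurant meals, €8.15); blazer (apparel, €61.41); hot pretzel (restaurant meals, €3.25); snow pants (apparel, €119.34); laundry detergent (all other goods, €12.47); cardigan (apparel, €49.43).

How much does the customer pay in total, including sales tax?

Salad bar box €8.88: restaurant meals → 9% → €0.7992
Rotisserie chicken €7.11: restaurant meals → 9% → €0.6399
Greeting card €7.31: all other goods → 8.75% → €0.639625
Burrito bowl €10.92: restaurant meals → 9% → €0.9828
Deli sandwich €8.15: restaurant meals → 9% → €0.7335
Blazer €61.41: apparel, €50.00 or more → 5.75% → €3.531075
Hot pretzel €3.25: restaurant meals → 9% → €0.2925
Snow pants €119.34: apparel, €50.00 or more → 5.75% → €6.86205
Laundry detergent €12.47: all other goods → 8.75% → €1.091125
Cardigan €49.43: apparel, under €50.00 → 0% → €0.00
Subtotal = €288.27; unrounded tax = €15.571775 → €15.57; total due = €303.84

€303.84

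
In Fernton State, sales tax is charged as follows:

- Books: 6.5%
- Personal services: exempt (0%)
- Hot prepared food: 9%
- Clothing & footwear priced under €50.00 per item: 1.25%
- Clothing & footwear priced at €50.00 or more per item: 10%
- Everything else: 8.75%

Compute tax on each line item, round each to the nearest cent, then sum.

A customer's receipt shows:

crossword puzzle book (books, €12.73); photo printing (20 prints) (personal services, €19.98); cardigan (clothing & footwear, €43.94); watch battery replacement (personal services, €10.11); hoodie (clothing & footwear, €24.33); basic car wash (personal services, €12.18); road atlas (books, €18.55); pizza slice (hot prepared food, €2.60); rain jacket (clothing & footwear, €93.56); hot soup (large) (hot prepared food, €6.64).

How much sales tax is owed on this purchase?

Crossword puzzle book €12.73: books → 6.5% → €0.83
Photo printing (20 prints) €19.98: personal services → 0% → €0.00
Cardigan €43.94: clothing & footwear, under €50.00 → 1.25% → €0.55
Watch battery replacement €10.11: personal services → 0% → €0.00
Hoodie €24.33: clothing & footwear, under €50.00 → 1.25% → €0.30
Basic car wash €12.18: personal services → 0% → €0.00
Road atlas €18.55: books → 6.5% → €1.21
Pizza slice €2.60: hot prepared food → 9% → €0.23
Rain jacket €93.56: clothing & footwear, €50.00 or more → 10% → €9.36
Hot soup (large) €6.64: hot prepared food → 9% → €0.60
Total tax = €0.83 + €0.55 + €0.30 + €1.21 + €0.23 + €9.36 + €0.60 = €13.08

€13.08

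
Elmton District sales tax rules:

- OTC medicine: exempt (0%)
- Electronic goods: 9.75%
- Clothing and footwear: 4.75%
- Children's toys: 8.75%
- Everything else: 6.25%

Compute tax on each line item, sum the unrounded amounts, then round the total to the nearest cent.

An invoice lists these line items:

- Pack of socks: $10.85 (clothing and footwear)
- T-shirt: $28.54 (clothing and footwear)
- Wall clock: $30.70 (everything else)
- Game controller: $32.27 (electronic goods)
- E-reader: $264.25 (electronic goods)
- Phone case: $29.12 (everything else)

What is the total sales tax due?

$34.52

Pack of socks $10.85: clothing and footwear → 4.75% → $0.515375
T-shirt $28.54: clothing and footwear → 4.75% → $1.35565
Wall clock $30.70: everything else → 6.25% → $1.91875
Game controller $32.27: electronic goods → 9.75% → $3.146325
E-reader $264.25: electronic goods → 9.75% → $25.764375
Phone case $29.12: everything else → 6.25% → $1.82
Unrounded tax sum = $34.520475 → $34.52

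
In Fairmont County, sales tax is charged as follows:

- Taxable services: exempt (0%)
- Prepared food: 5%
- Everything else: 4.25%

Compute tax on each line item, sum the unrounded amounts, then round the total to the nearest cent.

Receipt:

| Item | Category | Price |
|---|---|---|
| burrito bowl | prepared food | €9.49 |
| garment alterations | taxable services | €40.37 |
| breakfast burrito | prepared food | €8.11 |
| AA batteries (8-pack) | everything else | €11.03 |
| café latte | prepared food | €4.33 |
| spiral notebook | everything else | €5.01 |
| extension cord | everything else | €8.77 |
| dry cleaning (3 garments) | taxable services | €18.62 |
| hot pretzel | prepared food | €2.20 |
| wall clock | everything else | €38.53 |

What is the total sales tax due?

Burrito bowl €9.49: prepared food → 5% → €0.4745
Garment alterations €40.37: taxable services → 0% → €0.00
Breakfast burrito €8.11: prepared food → 5% → €0.4055
AA batteries (8-pack) €11.03: everything else → 4.25% → €0.468775
Café latte €4.33: prepared food → 5% → €0.2165
Spiral notebook €5.01: everything else → 4.25% → €0.212925
Extension cord €8.77: everything else → 4.25% → €0.372725
Dry cleaning (3 garments) €18.62: taxable services → 0% → €0.00
Hot pretzel €2.20: prepared food → 5% → €0.11
Wall clock €38.53: everything else → 4.25% → €1.637525
Unrounded tax sum = €3.89845 → €3.90

€3.90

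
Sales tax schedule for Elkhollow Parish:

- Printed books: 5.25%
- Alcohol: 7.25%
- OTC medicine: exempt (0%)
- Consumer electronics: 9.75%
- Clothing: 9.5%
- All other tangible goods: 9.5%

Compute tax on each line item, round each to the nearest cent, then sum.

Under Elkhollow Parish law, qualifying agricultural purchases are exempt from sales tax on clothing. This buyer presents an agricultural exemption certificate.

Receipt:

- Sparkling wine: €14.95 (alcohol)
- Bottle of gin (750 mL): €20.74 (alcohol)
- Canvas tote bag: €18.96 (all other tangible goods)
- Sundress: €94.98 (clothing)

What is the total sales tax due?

€4.38

Sparkling wine €14.95: alcohol → 7.25% → €1.08
Bottle of gin (750 mL) €20.74: alcohol → 7.25% → €1.50
Canvas tote bag €18.96: all other tangible goods → 9.5% → €1.80
Sundress €94.98: clothing, buyer-exempt → 0% → €0.00
Total tax = €1.08 + €1.50 + €1.80 = €4.38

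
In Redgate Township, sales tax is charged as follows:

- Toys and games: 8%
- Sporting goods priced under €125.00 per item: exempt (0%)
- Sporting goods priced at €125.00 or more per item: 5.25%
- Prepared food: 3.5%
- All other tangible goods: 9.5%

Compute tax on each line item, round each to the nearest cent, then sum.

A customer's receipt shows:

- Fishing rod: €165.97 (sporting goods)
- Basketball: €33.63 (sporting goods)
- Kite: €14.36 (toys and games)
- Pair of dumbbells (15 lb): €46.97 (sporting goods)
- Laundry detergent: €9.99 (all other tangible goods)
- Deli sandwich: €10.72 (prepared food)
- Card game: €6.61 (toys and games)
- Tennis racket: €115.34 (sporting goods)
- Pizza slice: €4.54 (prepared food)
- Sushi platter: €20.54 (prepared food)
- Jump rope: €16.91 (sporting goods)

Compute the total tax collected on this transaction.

Fishing rod €165.97: sporting goods, €125.00 or more → 5.25% → €8.71
Basketball €33.63: sporting goods, under €125.00 → 0% → €0.00
Kite €14.36: toys and games → 8% → €1.15
Pair of dumbbells (15 lb) €46.97: sporting goods, under €125.00 → 0% → €0.00
Laundry detergent €9.99: all other tangible goods → 9.5% → €0.95
Deli sandwich €10.72: prepared food → 3.5% → €0.38
Card game €6.61: toys and games → 8% → €0.53
Tennis racket €115.34: sporting goods, under €125.00 → 0% → €0.00
Pizza slice €4.54: prepared food → 3.5% → €0.16
Sushi platter €20.54: prepared food → 3.5% → €0.72
Jump rope €16.91: sporting goods, under €125.00 → 0% → €0.00
Total tax = €8.71 + €1.15 + €0.95 + €0.38 + €0.53 + €0.16 + €0.72 = €12.60

€12.60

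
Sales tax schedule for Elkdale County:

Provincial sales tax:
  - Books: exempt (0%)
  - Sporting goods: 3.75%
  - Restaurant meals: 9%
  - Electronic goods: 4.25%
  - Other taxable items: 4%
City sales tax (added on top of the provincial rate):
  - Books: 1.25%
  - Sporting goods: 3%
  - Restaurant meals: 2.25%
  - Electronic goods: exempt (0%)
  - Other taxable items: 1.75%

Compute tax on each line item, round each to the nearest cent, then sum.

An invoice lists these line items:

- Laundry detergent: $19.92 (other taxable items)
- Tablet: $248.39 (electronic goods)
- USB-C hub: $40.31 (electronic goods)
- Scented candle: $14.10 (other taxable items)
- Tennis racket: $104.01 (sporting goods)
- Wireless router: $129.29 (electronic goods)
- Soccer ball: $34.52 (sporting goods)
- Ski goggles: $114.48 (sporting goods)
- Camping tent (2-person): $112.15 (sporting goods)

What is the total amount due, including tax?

$861.54

Laundry detergent $19.92: other taxable items → 4% + 1.75% city = 5.75% → $1.15
Tablet $248.39: electronic goods → 4.25% + 0% city = 4.25% → $10.56
USB-C hub $40.31: electronic goods → 4.25% + 0% city = 4.25% → $1.71
Scented candle $14.10: other taxable items → 4% + 1.75% city = 5.75% → $0.81
Tennis racket $104.01: sporting goods → 3.75% + 3% city = 6.75% → $7.02
Wireless router $129.29: electronic goods → 4.25% + 0% city = 4.25% → $5.49
Soccer ball $34.52: sporting goods → 3.75% + 3% city = 6.75% → $2.33
Ski goggles $114.48: sporting goods → 3.75% + 3% city = 6.75% → $7.73
Camping tent (2-person) $112.15: sporting goods → 3.75% + 3% city = 6.75% → $7.57
Subtotal = $817.17; tax = $44.37; total due = $861.54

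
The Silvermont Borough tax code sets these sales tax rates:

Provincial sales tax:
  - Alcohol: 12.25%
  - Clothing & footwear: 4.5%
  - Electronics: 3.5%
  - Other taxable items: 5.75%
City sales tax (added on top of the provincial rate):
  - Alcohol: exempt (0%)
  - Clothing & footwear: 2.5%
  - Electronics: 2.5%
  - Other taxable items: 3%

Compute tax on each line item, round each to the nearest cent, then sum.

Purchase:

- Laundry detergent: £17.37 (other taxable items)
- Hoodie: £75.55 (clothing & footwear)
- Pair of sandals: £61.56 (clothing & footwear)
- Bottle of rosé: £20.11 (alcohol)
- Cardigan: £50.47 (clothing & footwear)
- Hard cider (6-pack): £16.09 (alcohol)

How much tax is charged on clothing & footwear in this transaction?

Hoodie £75.55: clothing & footwear → 4.5% + 2.5% city = 7% → £5.29
Pair of sandals £61.56: clothing & footwear → 4.5% + 2.5% city = 7% → £4.31
Cardigan £50.47: clothing & footwear → 4.5% + 2.5% city = 7% → £3.53
Tax on clothing & footwear = £5.29 + £4.31 + £3.53 = £13.13

£13.13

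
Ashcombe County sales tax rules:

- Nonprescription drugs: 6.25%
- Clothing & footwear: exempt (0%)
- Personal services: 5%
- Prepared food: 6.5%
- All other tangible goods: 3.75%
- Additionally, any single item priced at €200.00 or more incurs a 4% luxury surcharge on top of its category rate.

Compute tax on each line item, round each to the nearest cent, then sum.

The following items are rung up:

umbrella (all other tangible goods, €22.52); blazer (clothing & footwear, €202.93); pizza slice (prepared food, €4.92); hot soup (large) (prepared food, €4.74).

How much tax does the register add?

Umbrella €22.52: all other tangible goods → 3.75% → €0.84
Blazer €202.93: clothing & footwear → 0% + 4% surcharge = 4% → €8.12
Pizza slice €4.92: prepared food → 6.5% → €0.32
Hot soup (large) €4.74: prepared food → 6.5% → €0.31
Total tax = €0.84 + €8.12 + €0.32 + €0.31 = €9.59

€9.59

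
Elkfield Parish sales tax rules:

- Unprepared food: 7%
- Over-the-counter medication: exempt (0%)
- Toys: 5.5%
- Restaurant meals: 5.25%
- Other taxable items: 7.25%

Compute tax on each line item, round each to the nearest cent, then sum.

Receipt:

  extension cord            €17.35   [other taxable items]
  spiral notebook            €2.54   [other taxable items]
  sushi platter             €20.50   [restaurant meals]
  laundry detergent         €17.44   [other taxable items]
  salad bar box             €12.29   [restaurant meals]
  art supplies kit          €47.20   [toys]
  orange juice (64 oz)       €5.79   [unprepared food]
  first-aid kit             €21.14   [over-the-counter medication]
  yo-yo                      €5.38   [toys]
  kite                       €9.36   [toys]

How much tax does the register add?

€8.25

Extension cord €17.35: other taxable items → 7.25% → €1.26
Spiral notebook €2.54: other taxable items → 7.25% → €0.18
Sushi platter €20.50: restaurant meals → 5.25% → €1.08
Laundry detergent €17.44: other taxable items → 7.25% → €1.26
Salad bar box €12.29: restaurant meals → 5.25% → €0.65
Art supplies kit €47.20: toys → 5.5% → €2.60
Orange juice (64 oz) €5.79: unprepared food → 7% → €0.41
First-aid kit €21.14: over-the-counter medication → 0% → €0.00
Yo-yo €5.38: toys → 5.5% → €0.30
Kite €9.36: toys → 5.5% → €0.51
Total tax = €1.26 + €0.18 + €1.08 + €1.26 + €0.65 + €2.60 + €0.41 + €0.30 + €0.51 = €8.25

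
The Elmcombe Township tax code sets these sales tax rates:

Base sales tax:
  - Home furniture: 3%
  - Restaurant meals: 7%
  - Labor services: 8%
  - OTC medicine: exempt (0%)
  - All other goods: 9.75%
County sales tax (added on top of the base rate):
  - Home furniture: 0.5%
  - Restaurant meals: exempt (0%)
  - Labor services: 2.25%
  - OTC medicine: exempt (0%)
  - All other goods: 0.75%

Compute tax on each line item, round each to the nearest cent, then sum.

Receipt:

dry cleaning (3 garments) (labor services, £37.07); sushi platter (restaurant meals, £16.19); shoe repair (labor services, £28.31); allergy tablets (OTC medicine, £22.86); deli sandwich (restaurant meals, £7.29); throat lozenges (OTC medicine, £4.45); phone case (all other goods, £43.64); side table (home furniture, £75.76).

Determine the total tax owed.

£15.57

Dry cleaning (3 garments) £37.07: labor services → 8% + 2.25% county = 10.25% → £3.80
Sushi platter £16.19: restaurant meals → 7% + 0% county = 7% → £1.13
Shoe repair £28.31: labor services → 8% + 2.25% county = 10.25% → £2.90
Allergy tablets £22.86: OTC medicine → 0% + 0% county = 0% → £0.00
Deli sandwich £7.29: restaurant meals → 7% + 0% county = 7% → £0.51
Throat lozenges £4.45: OTC medicine → 0% + 0% county = 0% → £0.00
Phone case £43.64: all other goods → 9.75% + 0.75% county = 10.5% → £4.58
Side table £75.76: home furniture → 3% + 0.5% county = 3.5% → £2.65
Total tax = £3.80 + £1.13 + £2.90 + £0.51 + £4.58 + £2.65 = £15.57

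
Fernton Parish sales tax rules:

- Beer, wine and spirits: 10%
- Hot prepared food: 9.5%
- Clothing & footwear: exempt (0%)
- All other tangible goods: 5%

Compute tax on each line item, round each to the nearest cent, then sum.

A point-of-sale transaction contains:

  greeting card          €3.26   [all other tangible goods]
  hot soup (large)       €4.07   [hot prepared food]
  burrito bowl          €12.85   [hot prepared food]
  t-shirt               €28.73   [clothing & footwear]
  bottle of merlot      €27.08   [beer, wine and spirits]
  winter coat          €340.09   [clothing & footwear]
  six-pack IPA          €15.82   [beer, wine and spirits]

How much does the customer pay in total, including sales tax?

Greeting card €3.26: all other tangible goods → 5% → €0.16
Hot soup (large) €4.07: hot prepared food → 9.5% → €0.39
Burrito bowl €12.85: hot prepared food → 9.5% → €1.22
T-shirt €28.73: clothing & footwear → 0% → €0.00
Bottle of merlot €27.08: beer, wine and spirits → 10% → €2.71
Winter coat €340.09: clothing & footwear → 0% → €0.00
Six-pack IPA €15.82: beer, wine and spirits → 10% → €1.58
Subtotal = €431.90; tax = €6.06; total due = €437.96

€437.96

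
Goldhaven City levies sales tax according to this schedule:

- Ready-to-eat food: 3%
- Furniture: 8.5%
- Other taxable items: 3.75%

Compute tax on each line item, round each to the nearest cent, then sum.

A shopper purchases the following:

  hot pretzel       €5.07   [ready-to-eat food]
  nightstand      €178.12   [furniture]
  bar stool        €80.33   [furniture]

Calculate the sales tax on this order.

Hot pretzel €5.07: ready-to-eat food → 3% → €0.15
Nightstand €178.12: furniture → 8.5% → €15.14
Bar stool €80.33: furniture → 8.5% → €6.83
Total tax = €0.15 + €15.14 + €6.83 = €22.12

€22.12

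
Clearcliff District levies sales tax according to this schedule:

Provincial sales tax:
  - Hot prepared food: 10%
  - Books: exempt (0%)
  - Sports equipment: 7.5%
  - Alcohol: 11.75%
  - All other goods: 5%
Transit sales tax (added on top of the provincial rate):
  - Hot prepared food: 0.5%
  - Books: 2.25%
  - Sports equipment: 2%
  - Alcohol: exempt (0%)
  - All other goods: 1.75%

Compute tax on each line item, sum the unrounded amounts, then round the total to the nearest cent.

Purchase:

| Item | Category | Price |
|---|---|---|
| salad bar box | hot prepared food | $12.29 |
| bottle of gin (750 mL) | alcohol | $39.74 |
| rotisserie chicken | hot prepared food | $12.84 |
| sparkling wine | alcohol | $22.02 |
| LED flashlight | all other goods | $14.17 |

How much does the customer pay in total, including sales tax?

Salad bar box $12.29: hot prepared food → 10% + 0.5% transit = 10.5% → $1.29045
Bottle of gin (750 mL) $39.74: alcohol → 11.75% + 0% transit = 11.75% → $4.66945
Rotisserie chicken $12.84: hot prepared food → 10% + 0.5% transit = 10.5% → $1.3482
Sparkling wine $22.02: alcohol → 11.75% + 0% transit = 11.75% → $2.58735
LED flashlight $14.17: all other goods → 5% + 1.75% transit = 6.75% → $0.956475
Subtotal = $101.06; unrounded tax = $10.851925 → $10.85; total due = $111.91

$111.91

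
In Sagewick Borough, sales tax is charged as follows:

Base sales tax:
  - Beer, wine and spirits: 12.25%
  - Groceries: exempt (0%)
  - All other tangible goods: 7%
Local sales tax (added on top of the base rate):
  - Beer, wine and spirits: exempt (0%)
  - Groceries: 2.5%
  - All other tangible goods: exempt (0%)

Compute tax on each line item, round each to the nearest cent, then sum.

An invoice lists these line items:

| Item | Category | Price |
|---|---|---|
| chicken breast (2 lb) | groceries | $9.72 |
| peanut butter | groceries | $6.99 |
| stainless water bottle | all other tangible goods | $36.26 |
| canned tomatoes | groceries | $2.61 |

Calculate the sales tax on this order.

$3.02

Chicken breast (2 lb) $9.72: groceries → 0% + 2.5% local = 2.5% → $0.24
Peanut butter $6.99: groceries → 0% + 2.5% local = 2.5% → $0.17
Stainless water bottle $36.26: all other tangible goods → 7% + 0% local = 7% → $2.54
Canned tomatoes $2.61: groceries → 0% + 2.5% local = 2.5% → $0.07
Total tax = $0.24 + $0.17 + $2.54 + $0.07 = $3.02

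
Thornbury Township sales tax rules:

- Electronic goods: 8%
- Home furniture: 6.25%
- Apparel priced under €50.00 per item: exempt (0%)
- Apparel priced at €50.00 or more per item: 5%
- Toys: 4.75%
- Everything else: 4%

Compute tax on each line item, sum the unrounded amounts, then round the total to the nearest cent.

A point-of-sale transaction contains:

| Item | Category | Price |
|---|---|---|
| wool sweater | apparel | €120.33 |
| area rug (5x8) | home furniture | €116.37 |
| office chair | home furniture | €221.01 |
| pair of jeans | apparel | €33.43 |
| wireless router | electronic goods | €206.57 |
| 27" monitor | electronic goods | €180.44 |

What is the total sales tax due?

Wool sweater €120.33: apparel, €50.00 or more → 5% → €6.0165
Area rug (5x8) €116.37: home furniture → 6.25% → €7.273125
Office chair €221.01: home furniture → 6.25% → €13.813125
Pair of jeans €33.43: apparel, under €50.00 → 0% → €0.00
Wireless router €206.57: electronic goods → 8% → €16.5256
27" monitor €180.44: electronic goods → 8% → €14.4352
Unrounded tax sum = €58.06355 → €58.06

€58.06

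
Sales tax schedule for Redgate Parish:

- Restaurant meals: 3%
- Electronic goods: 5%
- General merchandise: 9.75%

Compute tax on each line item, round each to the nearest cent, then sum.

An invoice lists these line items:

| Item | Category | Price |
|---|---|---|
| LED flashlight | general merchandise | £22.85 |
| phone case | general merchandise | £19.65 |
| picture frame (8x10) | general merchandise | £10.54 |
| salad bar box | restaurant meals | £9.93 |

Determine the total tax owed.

£5.48

LED flashlight £22.85: general merchandise → 9.75% → £2.23
Phone case £19.65: general merchandise → 9.75% → £1.92
Picture frame (8x10) £10.54: general merchandise → 9.75% → £1.03
Salad bar box £9.93: restaurant meals → 3% → £0.30
Total tax = £2.23 + £1.92 + £1.03 + £0.30 = £5.48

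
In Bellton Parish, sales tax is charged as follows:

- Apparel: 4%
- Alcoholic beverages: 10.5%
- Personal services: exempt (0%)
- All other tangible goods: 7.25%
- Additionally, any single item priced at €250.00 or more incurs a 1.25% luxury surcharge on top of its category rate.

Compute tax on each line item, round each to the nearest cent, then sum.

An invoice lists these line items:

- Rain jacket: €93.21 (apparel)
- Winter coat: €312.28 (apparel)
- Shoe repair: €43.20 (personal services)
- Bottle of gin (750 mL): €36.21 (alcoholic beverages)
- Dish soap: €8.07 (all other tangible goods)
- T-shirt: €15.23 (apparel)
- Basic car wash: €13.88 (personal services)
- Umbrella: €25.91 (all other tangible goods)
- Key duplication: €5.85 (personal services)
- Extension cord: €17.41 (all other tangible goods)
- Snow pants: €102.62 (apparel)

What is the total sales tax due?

Rain jacket €93.21: apparel → 4% → €3.73
Winter coat €312.28: apparel → 4% + 1.25% surcharge = 5.25% → €16.39
Shoe repair €43.20: personal services → 0% → €0.00
Bottle of gin (750 mL) €36.21: alcoholic beverages → 10.5% → €3.80
Dish soap €8.07: all other tangible goods → 7.25% → €0.59
T-shirt €15.23: apparel → 4% → €0.61
Basic car wash €13.88: personal services → 0% → €0.00
Umbrella €25.91: all other tangible goods → 7.25% → €1.88
Key duplication €5.85: personal services → 0% → €0.00
Extension cord €17.41: all other tangible goods → 7.25% → €1.26
Snow pants €102.62: apparel → 4% → €4.10
Total tax = €3.73 + €16.39 + €3.80 + €0.59 + €0.61 + €1.88 + €1.26 + €4.10 = €32.36

€32.36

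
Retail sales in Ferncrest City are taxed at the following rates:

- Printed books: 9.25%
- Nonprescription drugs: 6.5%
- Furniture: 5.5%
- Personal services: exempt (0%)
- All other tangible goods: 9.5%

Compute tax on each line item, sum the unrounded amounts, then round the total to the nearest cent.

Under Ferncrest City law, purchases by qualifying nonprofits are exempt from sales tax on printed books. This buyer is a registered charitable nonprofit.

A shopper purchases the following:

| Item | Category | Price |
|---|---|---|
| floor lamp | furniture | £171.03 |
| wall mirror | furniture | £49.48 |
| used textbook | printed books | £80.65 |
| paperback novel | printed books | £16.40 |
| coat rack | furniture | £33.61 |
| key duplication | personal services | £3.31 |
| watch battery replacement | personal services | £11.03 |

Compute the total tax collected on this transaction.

£13.98

Floor lamp £171.03: furniture → 5.5% → £9.40665
Wall mirror £49.48: furniture → 5.5% → £2.7214
Used textbook £80.65: printed books, buyer-exempt → 0% → £0.00
Paperback novel £16.40: printed books, buyer-exempt → 0% → £0.00
Coat rack £33.61: furniture → 5.5% → £1.84855
Key duplication £3.31: personal services → 0% → £0.00
Watch battery replacement £11.03: personal services → 0% → £0.00
Unrounded tax sum = £13.9766 → £13.98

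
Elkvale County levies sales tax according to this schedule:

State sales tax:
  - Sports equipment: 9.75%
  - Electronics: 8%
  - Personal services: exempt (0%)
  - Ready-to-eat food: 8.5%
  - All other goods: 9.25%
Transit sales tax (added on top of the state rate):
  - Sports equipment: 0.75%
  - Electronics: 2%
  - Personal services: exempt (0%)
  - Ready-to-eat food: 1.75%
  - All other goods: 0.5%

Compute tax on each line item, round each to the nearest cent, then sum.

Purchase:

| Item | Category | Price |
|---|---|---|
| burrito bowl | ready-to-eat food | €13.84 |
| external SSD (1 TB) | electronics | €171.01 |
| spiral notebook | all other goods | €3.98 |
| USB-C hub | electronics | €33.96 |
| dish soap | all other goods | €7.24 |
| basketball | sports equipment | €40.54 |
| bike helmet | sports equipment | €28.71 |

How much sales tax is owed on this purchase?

Burrito bowl €13.84: ready-to-eat food → 8.5% + 1.75% transit = 10.25% → €1.42
External SSD (1 TB) €171.01: electronics → 8% + 2% transit = 10% → €17.10
Spiral notebook €3.98: all other goods → 9.25% + 0.5% transit = 9.75% → €0.39
USB-C hub €33.96: electronics → 8% + 2% transit = 10% → €3.40
Dish soap €7.24: all other goods → 9.25% + 0.5% transit = 9.75% → €0.71
Basketball €40.54: sports equipment → 9.75% + 0.75% transit = 10.5% → €4.26
Bike helmet €28.71: sports equipment → 9.75% + 0.75% transit = 10.5% → €3.01
Total tax = €1.42 + €17.10 + €0.39 + €3.40 + €0.71 + €4.26 + €3.01 = €30.29

€30.29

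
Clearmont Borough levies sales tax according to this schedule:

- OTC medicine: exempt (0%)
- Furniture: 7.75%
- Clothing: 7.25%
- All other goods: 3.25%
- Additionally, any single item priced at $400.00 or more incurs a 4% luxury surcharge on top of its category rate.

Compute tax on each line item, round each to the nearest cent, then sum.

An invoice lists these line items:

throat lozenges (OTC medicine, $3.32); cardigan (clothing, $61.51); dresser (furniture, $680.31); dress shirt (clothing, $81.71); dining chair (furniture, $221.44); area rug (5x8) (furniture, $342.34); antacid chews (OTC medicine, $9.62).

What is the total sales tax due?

Throat lozenges $3.32: OTC medicine → 0% → $0.00
Cardigan $61.51: clothing → 7.25% → $4.46
Dresser $680.31: furniture → 7.75% + 4% surcharge = 11.75% → $79.94
Dress shirt $81.71: clothing → 7.25% → $5.92
Dining chair $221.44: furniture → 7.75% → $17.16
Area rug (5x8) $342.34: furniture → 7.75% → $26.53
Antacid chews $9.62: OTC medicine → 0% → $0.00
Total tax = $4.46 + $79.94 + $5.92 + $17.16 + $26.53 = $134.01

$134.01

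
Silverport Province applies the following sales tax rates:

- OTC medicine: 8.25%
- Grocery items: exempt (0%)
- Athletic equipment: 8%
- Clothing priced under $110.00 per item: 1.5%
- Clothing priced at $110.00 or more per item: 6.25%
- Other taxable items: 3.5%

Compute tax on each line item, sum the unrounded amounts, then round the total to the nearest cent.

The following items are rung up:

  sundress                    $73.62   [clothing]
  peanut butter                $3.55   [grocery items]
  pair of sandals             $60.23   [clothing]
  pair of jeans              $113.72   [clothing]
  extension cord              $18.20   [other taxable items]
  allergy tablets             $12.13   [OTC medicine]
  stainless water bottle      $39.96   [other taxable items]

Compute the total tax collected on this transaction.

Sundress $73.62: clothing, under $110.00 → 1.5% → $1.1043
Peanut butter $3.55: grocery items → 0% → $0.00
Pair of sandals $60.23: clothing, under $110.00 → 1.5% → $0.90345
Pair of jeans $113.72: clothing, $110.00 or more → 6.25% → $7.1075
Extension cord $18.20: other taxable items → 3.5% → $0.637
Allergy tablets $12.13: OTC medicine → 8.25% → $1.000725
Stainless water bottle $39.96: other taxable items → 3.5% → $1.3986
Unrounded tax sum = $12.151575 → $12.15

$12.15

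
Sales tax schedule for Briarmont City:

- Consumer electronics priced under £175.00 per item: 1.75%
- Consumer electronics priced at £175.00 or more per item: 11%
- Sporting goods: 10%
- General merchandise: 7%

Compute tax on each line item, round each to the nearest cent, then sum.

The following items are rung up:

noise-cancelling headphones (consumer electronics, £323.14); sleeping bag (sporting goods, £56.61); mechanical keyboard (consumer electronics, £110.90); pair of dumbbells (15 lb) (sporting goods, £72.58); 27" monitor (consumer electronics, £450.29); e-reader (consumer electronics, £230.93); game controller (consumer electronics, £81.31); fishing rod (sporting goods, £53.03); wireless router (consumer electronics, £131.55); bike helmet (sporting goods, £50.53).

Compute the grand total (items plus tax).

Noise-cancelling headphones £323.14: consumer electronics, £175.00 or more → 11% → £35.55
Sleeping bag £56.61: sporting goods → 10% → £5.66
Mechanical keyboard £110.90: consumer electronics, under £175.00 → 1.75% → £1.94
Pair of dumbbells (15 lb) £72.58: sporting goods → 10% → £7.26
27" monitor £450.29: consumer electronics, £175.00 or more → 11% → £49.53
E-reader £230.93: consumer electronics, £175.00 or more → 11% → £25.40
Game controller £81.31: consumer electronics, under £175.00 → 1.75% → £1.42
Fishing rod £53.03: sporting goods → 10% → £5.30
Wireless router £131.55: consumer electronics, under £175.00 → 1.75% → £2.30
Bike helmet £50.53: sporting goods → 10% → £5.05
Subtotal = £1560.87; tax = £139.41; total due = £1700.28

£1700.28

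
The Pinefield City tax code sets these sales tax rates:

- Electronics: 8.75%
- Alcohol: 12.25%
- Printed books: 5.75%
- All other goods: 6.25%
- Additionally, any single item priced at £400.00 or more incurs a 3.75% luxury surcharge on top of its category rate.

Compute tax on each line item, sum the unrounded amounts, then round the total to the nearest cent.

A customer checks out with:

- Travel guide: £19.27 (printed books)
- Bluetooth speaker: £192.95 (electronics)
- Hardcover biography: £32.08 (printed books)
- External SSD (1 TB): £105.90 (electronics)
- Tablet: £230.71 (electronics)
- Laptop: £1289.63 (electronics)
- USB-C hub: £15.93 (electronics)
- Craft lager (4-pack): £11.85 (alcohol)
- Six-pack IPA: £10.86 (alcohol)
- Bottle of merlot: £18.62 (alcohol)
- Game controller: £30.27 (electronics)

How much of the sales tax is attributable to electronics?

£211.58

Bluetooth speaker £192.95: electronics → 8.75% → £16.883125
External SSD (1 TB) £105.90: electronics → 8.75% → £9.26625
Tablet £230.71: electronics → 8.75% → £20.187125
Laptop £1289.63: electronics → 8.75% + 3.75% surcharge = 12.5% → £161.20375
USB-C hub £15.93: electronics → 8.75% → £1.393875
Game controller £30.27: electronics → 8.75% → £2.648625
Tax on electronics: unrounded sum = £211.58275 → £211.58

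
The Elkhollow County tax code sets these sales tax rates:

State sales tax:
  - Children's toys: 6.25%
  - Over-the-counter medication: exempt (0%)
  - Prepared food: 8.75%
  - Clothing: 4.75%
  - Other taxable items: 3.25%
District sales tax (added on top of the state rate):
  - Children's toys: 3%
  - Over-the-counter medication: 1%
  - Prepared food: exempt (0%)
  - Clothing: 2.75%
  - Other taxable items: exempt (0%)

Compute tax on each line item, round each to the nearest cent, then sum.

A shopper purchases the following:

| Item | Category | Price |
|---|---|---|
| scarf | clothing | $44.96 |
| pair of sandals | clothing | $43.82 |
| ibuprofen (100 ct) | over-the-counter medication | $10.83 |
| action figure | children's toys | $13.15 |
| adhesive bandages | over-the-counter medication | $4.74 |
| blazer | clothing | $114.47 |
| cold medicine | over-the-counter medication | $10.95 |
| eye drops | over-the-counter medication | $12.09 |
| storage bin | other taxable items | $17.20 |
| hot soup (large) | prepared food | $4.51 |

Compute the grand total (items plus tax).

Scarf $44.96: clothing → 4.75% + 2.75% district = 7.5% → $3.37
Pair of sandals $43.82: clothing → 4.75% + 2.75% district = 7.5% → $3.29
Ibuprofen (100 ct) $10.83: over-the-counter medication → 0% + 1% district = 1% → $0.11
Action figure $13.15: children's toys → 6.25% + 3% district = 9.25% → $1.22
Adhesive bandages $4.74: over-the-counter medication → 0% + 1% district = 1% → $0.05
Blazer $114.47: clothing → 4.75% + 2.75% district = 7.5% → $8.59
Cold medicine $10.95: over-the-counter medication → 0% + 1% district = 1% → $0.11
Eye drops $12.09: over-the-counter medication → 0% + 1% district = 1% → $0.12
Storage bin $17.20: other taxable items → 3.25% + 0% district = 3.25% → $0.56
Hot soup (large) $4.51: prepared food → 8.75% + 0% district = 8.75% → $0.39
Subtotal = $276.72; tax = $17.81; total due = $294.53

$294.53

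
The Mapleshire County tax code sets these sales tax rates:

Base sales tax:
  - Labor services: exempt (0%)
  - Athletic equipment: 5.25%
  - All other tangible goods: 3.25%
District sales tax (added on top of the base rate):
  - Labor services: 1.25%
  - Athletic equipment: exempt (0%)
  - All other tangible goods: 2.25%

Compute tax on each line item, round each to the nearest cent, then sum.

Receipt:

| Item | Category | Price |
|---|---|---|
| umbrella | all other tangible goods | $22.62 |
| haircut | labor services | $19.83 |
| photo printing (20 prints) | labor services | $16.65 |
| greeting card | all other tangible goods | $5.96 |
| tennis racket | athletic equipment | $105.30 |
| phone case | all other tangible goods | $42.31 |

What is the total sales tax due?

$9.89

Umbrella $22.62: all other tangible goods → 3.25% + 2.25% district = 5.5% → $1.24
Haircut $19.83: labor services → 0% + 1.25% district = 1.25% → $0.25
Photo printing (20 prints) $16.65: labor services → 0% + 1.25% district = 1.25% → $0.21
Greeting card $5.96: all other tangible goods → 3.25% + 2.25% district = 5.5% → $0.33
Tennis racket $105.30: athletic equipment → 5.25% + 0% district = 5.25% → $5.53
Phone case $42.31: all other tangible goods → 3.25% + 2.25% district = 5.5% → $2.33
Total tax = $1.24 + $0.25 + $0.21 + $0.33 + $5.53 + $2.33 = $9.89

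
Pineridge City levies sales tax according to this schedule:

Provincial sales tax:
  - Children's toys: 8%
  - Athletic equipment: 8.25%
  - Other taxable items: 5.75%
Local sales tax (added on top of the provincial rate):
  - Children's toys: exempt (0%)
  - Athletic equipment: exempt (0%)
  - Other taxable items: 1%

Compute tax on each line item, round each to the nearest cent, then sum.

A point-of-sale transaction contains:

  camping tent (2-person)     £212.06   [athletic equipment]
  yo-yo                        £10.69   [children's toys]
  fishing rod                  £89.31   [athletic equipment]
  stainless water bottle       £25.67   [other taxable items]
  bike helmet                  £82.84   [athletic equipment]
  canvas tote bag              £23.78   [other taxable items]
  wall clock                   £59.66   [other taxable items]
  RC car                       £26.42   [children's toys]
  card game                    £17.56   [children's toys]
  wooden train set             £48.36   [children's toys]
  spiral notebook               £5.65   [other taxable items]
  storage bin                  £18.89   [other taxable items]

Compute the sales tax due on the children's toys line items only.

Yo-yo £10.69: children's toys → 8% + 0% local = 8% → £0.86
RC car £26.42: children's toys → 8% + 0% local = 8% → £2.11
Card game £17.56: children's toys → 8% + 0% local = 8% → £1.40
Wooden train set £48.36: children's toys → 8% + 0% local = 8% → £3.87
Tax on children's toys = £0.86 + £2.11 + £1.40 + £3.87 = £8.24

£8.24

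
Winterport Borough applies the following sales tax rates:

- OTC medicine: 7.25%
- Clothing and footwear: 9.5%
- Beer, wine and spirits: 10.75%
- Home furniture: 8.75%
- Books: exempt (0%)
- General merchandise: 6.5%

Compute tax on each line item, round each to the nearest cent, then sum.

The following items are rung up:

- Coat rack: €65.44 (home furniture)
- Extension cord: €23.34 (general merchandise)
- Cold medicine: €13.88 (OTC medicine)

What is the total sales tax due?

Coat rack €65.44: home furniture → 8.75% → €5.73
Extension cord €23.34: general merchandise → 6.5% → €1.52
Cold medicine €13.88: OTC medicine → 7.25% → €1.01
Total tax = €5.73 + €1.52 + €1.01 = €8.26

€8.26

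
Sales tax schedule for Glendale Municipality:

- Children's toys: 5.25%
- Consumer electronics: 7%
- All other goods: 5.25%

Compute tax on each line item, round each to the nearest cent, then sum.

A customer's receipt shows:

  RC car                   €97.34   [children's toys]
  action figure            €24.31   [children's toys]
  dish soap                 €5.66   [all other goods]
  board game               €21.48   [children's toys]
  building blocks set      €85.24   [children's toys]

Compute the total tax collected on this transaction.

€12.30

RC car €97.34: children's toys → 5.25% → €5.11
Action figure €24.31: children's toys → 5.25% → €1.28
Dish soap €5.66: all other goods → 5.25% → €0.30
Board game €21.48: children's toys → 5.25% → €1.13
Building blocks set €85.24: children's toys → 5.25% → €4.48
Total tax = €5.11 + €1.28 + €0.30 + €1.13 + €4.48 = €12.30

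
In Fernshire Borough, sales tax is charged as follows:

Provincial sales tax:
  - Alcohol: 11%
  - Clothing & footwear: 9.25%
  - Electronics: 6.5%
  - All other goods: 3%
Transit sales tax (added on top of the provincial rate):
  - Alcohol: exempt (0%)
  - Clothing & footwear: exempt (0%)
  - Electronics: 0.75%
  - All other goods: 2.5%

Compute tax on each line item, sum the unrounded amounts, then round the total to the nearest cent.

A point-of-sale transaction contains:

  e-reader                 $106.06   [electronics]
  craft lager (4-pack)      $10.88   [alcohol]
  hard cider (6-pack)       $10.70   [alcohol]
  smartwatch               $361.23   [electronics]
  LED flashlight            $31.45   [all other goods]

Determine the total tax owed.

$37.98

E-reader $106.06: electronics → 6.5% + 0.75% transit = 7.25% → $7.68935
Craft lager (4-pack) $10.88: alcohol → 11% + 0% transit = 11% → $1.1968
Hard cider (6-pack) $10.70: alcohol → 11% + 0% transit = 11% → $1.177
Smartwatch $361.23: electronics → 6.5% + 0.75% transit = 7.25% → $26.189175
LED flashlight $31.45: all other goods → 3% + 2.5% transit = 5.5% → $1.72975
Unrounded tax sum = $37.982075 → $37.98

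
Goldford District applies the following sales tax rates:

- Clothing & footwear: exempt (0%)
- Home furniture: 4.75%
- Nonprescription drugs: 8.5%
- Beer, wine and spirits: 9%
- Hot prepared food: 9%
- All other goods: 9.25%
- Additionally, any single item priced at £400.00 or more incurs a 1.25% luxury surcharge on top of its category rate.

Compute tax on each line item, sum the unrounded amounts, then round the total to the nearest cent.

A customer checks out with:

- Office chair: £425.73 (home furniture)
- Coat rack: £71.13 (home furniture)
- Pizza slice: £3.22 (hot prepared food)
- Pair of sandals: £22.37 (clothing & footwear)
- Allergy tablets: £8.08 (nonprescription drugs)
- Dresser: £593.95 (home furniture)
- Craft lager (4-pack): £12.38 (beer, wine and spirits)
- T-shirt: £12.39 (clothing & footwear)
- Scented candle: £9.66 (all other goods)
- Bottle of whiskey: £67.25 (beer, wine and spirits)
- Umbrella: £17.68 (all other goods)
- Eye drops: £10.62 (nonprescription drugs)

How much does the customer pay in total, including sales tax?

Office chair £425.73: home furniture → 4.75% + 1.25% surcharge = 6% → £25.5438
Coat rack £71.13: home furniture → 4.75% → £3.378675
Pizza slice £3.22: hot prepared food → 9% → £0.2898
Pair of sandals £22.37: clothing & footwear → 0% → £0.00
Allergy tablets £8.08: nonprescription drugs → 8.5% → £0.6868
Dresser £593.95: home furniture → 4.75% + 1.25% surcharge = 6% → £35.637
Craft lager (4-pack) £12.38: beer, wine and spirits → 9% → £1.1142
T-shirt £12.39: clothing & footwear → 0% → £0.00
Scented candle £9.66: all other goods → 9.25% → £0.89355
Bottle of whiskey £67.25: beer, wine and spirits → 9% → £6.0525
Umbrella £17.68: all other goods → 9.25% → £1.6354
Eye drops £10.62: nonprescription drugs → 8.5% → £0.9027
Subtotal = £1254.46; unrounded tax = £76.134425 → £76.13; total due = £1330.59

£1330.59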